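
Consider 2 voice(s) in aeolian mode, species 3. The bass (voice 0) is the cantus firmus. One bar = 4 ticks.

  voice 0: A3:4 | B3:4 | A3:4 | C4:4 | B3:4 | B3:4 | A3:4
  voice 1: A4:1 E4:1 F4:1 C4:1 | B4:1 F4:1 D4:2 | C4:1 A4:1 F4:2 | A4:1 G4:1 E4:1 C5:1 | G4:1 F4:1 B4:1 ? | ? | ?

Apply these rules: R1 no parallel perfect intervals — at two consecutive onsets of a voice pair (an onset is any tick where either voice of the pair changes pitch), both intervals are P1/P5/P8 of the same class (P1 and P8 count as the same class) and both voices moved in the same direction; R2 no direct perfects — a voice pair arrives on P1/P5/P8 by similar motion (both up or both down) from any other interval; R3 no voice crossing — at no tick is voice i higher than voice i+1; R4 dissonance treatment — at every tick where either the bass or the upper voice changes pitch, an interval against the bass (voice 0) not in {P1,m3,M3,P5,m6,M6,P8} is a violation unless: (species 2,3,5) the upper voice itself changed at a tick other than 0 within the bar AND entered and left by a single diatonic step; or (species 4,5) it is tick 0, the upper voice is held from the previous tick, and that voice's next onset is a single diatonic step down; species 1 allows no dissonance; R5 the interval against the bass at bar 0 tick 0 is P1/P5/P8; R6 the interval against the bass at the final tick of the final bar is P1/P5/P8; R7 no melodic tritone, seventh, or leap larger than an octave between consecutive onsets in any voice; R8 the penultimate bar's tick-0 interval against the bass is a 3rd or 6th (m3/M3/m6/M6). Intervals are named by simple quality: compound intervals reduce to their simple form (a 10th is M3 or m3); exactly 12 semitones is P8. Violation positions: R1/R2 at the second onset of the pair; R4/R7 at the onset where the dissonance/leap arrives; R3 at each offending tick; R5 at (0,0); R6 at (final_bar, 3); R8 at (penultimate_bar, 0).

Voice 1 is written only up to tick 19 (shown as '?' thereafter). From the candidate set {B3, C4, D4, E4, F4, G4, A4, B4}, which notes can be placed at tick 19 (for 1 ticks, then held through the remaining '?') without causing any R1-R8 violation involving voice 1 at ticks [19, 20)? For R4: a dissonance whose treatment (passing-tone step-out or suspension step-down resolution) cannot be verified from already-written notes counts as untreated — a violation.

{B3, B4, D4, G4}

B3: legal
C4: violates R4,R7
D4: legal
E4: violates R4
F4: violates R4,R7
G4: legal
A4: violates R4
B4: legal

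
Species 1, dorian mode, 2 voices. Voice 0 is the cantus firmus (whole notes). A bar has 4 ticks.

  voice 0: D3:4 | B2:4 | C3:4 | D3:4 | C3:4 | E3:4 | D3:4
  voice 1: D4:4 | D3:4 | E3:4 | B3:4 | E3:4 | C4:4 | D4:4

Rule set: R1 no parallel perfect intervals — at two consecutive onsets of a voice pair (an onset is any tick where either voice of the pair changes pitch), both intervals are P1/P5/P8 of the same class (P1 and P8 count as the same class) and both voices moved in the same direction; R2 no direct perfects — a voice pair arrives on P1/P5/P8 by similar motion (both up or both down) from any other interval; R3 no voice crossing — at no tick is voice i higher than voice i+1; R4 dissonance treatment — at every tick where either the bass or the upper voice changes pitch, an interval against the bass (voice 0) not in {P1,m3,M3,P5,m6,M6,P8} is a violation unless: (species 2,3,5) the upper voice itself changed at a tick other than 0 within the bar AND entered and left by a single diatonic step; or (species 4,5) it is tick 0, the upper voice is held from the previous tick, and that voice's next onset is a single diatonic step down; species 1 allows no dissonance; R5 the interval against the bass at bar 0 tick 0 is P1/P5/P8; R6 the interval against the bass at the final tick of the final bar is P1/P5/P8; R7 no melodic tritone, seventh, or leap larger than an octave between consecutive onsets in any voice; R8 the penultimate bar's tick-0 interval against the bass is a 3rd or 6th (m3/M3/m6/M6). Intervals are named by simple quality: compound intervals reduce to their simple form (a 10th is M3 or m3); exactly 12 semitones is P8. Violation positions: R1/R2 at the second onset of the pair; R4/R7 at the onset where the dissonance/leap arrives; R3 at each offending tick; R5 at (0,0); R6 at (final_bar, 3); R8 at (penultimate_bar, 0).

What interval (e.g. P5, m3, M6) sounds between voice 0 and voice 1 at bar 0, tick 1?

P8

voice 0=D3 voice 1=D4 -> P8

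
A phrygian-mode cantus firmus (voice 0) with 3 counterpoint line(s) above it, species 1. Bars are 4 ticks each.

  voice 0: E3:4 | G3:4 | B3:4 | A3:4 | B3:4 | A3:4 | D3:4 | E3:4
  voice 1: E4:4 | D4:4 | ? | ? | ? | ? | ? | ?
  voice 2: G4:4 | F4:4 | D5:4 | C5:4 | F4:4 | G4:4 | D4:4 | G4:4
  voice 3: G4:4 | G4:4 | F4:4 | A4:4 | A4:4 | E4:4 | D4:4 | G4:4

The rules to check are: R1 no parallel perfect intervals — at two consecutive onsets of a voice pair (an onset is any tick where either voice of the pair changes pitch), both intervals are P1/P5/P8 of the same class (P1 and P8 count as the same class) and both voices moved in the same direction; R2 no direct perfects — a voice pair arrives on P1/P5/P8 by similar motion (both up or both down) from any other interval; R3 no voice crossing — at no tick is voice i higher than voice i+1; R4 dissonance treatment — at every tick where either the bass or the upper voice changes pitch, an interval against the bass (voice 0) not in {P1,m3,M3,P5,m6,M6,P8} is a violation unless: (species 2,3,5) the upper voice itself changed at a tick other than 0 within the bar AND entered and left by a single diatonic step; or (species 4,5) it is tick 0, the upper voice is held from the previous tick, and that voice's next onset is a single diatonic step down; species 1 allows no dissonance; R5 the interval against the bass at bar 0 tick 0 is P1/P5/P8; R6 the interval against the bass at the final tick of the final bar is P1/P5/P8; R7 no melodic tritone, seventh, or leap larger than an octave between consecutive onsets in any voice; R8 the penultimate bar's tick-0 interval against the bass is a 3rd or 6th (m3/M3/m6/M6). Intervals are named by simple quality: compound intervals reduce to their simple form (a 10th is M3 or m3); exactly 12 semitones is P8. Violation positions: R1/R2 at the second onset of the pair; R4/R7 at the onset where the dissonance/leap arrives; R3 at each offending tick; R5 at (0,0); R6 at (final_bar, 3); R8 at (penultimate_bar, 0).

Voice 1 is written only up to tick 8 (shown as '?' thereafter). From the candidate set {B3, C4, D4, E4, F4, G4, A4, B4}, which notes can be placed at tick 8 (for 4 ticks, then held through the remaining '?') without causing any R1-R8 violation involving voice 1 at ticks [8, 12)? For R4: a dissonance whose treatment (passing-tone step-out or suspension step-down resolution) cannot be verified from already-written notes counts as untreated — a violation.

{B3, D4}

B3: legal
C4: violates R4
D4: legal
E4: violates R4
F4: violates R4
G4: violates R2
A4: violates R4
B4: violates R2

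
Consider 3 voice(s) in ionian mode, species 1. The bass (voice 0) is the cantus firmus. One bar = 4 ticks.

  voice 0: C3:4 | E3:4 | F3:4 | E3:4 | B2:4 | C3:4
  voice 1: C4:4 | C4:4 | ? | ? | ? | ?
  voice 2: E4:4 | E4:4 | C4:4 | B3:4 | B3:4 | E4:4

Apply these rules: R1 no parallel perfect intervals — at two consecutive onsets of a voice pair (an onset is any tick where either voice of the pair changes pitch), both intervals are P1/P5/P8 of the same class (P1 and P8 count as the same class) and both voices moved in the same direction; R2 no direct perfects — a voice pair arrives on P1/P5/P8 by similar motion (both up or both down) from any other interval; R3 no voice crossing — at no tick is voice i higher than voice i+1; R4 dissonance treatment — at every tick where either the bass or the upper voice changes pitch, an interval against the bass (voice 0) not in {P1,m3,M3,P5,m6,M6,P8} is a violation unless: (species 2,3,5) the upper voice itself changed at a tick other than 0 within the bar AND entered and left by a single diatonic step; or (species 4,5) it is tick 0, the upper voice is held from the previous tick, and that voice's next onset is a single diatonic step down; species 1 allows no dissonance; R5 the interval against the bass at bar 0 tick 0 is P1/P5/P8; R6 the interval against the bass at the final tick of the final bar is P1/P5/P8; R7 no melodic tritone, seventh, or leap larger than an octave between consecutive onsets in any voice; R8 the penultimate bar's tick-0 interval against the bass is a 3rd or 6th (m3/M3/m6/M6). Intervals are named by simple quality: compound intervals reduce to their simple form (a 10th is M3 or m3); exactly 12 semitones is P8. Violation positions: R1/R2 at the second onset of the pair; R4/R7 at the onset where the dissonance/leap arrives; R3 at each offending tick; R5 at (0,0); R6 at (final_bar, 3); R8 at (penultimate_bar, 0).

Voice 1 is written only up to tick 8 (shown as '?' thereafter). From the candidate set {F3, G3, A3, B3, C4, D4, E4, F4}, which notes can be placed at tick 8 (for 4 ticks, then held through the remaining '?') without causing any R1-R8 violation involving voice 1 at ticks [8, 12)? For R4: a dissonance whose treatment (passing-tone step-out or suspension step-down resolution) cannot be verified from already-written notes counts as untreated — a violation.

F3: violates R2
G3: violates R4
A3: legal
B3: violates R4
C4: legal
D4: violates R3
E4: violates R3,R4
F4: violates R2,R3

{A3, C4}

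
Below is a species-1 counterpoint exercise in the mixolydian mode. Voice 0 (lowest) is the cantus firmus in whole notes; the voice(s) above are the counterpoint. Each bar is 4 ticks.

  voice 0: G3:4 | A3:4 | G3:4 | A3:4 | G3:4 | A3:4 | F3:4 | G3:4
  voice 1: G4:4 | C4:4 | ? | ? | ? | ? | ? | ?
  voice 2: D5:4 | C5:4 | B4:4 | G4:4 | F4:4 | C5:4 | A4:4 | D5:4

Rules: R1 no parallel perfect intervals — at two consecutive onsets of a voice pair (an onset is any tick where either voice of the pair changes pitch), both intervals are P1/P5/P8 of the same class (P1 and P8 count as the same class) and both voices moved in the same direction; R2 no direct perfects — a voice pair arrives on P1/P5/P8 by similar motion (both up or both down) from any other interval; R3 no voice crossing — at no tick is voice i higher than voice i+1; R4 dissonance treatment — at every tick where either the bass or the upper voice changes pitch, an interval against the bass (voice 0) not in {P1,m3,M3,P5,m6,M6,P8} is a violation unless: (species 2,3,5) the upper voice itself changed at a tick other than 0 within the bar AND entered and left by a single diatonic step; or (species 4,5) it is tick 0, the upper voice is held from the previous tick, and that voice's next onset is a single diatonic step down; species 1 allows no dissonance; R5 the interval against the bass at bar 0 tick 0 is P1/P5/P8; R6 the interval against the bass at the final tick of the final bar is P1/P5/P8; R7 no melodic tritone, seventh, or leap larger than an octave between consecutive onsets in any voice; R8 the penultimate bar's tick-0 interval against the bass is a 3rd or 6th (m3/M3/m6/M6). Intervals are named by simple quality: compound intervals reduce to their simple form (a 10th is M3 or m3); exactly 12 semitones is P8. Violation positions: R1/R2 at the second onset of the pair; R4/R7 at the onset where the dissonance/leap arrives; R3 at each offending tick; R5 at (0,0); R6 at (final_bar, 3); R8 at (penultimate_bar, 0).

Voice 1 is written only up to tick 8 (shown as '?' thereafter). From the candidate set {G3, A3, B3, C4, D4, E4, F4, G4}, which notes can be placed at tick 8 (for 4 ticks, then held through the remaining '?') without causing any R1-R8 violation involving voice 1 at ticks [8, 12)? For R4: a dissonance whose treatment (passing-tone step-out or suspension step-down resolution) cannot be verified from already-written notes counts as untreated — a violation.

G3: violates R2
A3: violates R4
B3: violates R1
C4: violates R4
D4: legal
E4: legal
F4: violates R4
G4: legal

{D4, E4, G4}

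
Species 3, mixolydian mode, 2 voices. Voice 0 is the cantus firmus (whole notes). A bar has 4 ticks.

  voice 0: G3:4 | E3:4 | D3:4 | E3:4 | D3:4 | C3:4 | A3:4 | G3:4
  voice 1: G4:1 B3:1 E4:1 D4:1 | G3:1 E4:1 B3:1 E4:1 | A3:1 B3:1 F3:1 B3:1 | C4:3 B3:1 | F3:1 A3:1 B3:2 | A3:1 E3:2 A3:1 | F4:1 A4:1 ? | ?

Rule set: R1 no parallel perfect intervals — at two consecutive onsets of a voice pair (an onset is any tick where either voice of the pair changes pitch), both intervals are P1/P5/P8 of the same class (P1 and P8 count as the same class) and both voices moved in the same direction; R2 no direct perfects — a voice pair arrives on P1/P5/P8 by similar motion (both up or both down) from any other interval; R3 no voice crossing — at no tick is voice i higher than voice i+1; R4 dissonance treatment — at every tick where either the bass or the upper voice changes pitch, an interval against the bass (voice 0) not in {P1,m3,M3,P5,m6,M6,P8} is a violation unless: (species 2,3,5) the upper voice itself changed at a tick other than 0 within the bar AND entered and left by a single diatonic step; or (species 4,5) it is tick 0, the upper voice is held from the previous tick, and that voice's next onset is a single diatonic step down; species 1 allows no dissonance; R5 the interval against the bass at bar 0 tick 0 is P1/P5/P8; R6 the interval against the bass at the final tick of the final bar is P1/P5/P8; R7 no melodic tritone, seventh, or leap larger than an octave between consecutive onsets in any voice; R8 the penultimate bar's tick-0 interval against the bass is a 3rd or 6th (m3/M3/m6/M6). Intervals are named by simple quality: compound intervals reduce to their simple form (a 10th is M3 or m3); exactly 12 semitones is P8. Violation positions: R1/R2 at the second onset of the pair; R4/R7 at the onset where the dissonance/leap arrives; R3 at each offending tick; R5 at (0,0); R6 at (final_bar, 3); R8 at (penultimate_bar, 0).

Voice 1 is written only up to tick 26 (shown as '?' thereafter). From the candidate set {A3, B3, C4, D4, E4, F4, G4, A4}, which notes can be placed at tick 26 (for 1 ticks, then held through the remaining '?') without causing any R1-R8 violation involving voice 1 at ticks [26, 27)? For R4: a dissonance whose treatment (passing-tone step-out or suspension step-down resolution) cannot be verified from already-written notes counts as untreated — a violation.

A3: legal
B3: violates R4,R7
C4: legal
D4: violates R4
E4: legal
F4: legal
G4: violates R4
A4: legal

{A3, A4, C4, E4, F4}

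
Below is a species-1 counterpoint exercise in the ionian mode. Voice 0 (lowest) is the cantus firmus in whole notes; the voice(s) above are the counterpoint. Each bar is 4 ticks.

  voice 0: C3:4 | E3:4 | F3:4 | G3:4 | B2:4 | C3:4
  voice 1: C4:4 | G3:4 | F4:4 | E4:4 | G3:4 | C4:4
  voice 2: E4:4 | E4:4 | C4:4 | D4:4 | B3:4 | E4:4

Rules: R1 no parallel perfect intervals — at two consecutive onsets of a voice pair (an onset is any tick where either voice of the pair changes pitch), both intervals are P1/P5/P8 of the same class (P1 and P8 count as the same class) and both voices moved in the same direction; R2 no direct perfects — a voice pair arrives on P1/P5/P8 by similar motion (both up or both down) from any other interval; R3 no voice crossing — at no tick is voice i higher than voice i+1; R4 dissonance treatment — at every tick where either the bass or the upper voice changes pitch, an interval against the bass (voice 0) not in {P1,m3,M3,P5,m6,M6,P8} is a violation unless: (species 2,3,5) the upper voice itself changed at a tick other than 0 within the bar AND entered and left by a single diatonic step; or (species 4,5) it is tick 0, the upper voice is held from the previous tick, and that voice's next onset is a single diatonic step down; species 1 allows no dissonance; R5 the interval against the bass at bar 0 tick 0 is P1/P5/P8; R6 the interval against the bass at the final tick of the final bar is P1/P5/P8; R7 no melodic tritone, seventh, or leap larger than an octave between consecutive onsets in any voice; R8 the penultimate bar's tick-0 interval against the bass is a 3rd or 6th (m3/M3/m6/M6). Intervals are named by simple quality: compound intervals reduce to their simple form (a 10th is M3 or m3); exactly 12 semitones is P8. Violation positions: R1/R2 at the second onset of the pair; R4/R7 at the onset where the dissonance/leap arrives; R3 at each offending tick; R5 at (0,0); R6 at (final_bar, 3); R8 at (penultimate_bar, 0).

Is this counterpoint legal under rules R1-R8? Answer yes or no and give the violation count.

bar 0: v0=C3 v1=C4 v2=E4 (M3)
bar 1: v0=E3 v1=G3 v2=E4 (P8)
bar 2: v0=F3 v1=F4 v2=C4 (P5)
bar 3: v0=G3 v1=E4 v2=D4 (P5)
bar 4: v0=B2 v1=G3 v2=B3 (P8)
bar 5: v0=C3 v1=C4 v2=E4 (M3)
  R5 @ bar0.0: opens on M3
  R2 @ bar2.0: E3/G3 m3 -> F3/F4 P8 similar
  R3 @ bar2.0: F4 above C4
  R7 @ bar2.0: G3->F4 leap 10st
  R3 @ bar2.1: F4 above C4
  R3 @ bar2.2: F4 above C4
  R3 @ bar2.3: F4 above C4
  R1 @ bar3.0: F3/C4 P5 -> G3/D4 P5 similar
  R3 @ bar3.0: E4 above D4
  R3 @ bar3.1: E4 above D4
  R3 @ bar3.2: E4 above D4
  R3 @ bar3.3: E4 above D4
  R2 @ bar4.0: G3/D4 P5 -> B2/B3 P8 similar
  R8 @ bar4.0: penult P8 not 3rd/6th
  R2 @ bar5.0: B2/G3 m6 -> C3/C4 P8 similar
  R6 @ bar5.3: closes on M3

No (16 violations)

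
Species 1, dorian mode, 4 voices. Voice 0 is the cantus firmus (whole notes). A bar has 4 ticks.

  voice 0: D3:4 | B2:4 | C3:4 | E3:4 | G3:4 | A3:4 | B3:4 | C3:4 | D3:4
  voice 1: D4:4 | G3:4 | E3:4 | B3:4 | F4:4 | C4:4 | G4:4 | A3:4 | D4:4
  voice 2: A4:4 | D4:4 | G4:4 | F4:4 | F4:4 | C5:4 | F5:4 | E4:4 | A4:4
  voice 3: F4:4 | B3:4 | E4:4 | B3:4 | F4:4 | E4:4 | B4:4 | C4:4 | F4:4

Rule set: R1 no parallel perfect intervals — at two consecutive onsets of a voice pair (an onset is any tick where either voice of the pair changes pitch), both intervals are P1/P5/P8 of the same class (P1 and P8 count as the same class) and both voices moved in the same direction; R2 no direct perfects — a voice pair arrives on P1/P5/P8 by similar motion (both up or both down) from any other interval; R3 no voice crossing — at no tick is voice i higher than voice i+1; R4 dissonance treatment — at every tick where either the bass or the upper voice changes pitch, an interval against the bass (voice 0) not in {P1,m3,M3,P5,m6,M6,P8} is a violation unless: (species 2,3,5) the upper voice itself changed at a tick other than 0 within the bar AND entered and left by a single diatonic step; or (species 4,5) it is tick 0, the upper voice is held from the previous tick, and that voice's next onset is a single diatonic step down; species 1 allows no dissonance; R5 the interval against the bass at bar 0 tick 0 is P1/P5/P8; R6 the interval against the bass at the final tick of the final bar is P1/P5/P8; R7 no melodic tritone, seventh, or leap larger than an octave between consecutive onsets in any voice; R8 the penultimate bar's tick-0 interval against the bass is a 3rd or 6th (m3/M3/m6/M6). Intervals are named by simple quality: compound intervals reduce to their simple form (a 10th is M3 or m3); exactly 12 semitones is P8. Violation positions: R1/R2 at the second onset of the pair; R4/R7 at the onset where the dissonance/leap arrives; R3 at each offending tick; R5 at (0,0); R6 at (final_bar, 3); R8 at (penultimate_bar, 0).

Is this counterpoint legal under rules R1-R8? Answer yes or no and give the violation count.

bar 0: v0=D3 v1=D4 v2=A4 v3=F4 (m3)
bar 1: v0=B2 v1=G3 v2=D4 v3=B3 (P8)
bar 2: v0=C3 v1=E3 v2=G4 v3=E4 (M3)
bar 3: v0=E3 v1=B3 v2=F4 v3=B3 (P5)
bar 4: v0=G3 v1=F4 v2=F4 v3=F4 (m7)
bar 5: v0=A3 v1=C4 v2=C5 v3=E4 (P5)
bar 6: v0=B3 v1=G4 v2=F5 v3=B4 (P8)
bar 7: v0=C3 v1=A3 v2=E4 v3=C4 (P8)
bar 8: v0=D3 v1=D4 v2=A4 v3=F4 (m3)
  R3 @ bar0.0: A4 above F4
  R5 @ bar0.0: opens on m3
  R3 @ bar0.1: A4 above F4
  R3 @ bar0.2: A4 above F4
  R3 @ bar0.3: A4 above F4
  R1 @ bar1.0: D4/A4 P5 -> G3/D4 P5 similar
  R2 @ bar1.0: D3/F4 m3 -> B2/B3 P8 similar
  R3 @ bar1.0: D4 above B3
  R7 @ bar1.0: F4->B3 leap 6st
  R3 @ bar1.1: D4 above B3
  R3 @ bar1.2: D4 above B3
  R3 @ bar1.3: D4 above B3
  R2 @ bar2.0: B2/D4 m3 -> C3/G4 P5 similar
  R3 @ bar2.0: G4 above E4
  R3 @ bar2.1: G4 above E4
  R3 @ bar2.2: G4 above E4
  R3 @ bar2.3: G4 above E4
  R2 @ bar3.0: C3/E3 M3 -> E3/B3 P5 similar
  R3 @ bar3.0: F4 above B3
  R4 @ bar3.0: E3/F4 m2 untreated
  R3 @ bar3.1: F4 above B3
  R3 @ bar3.2: F4 above B3
  R3 @ bar3.3: F4 above B3
  R1 @ bar4.0: B3/B3 P1 -> F4/F4 P1 similar
  R4 @ bar4.0: G3/F4 m7 untreated
  R4 @ bar4.0: G3/F4 m7 untreated
  R4 @ bar4.0: G3/F4 m7 untreated
  R7 @ bar4.0: B3->F4 leap 6st
  R7 @ bar4.0: B3->F4 leap 6st
  R3 @ bar5.0: C5 above E4
  R3 @ bar5.1: C5 above E4
  R3 @ bar5.2: C5 above E4
  R3 @ bar5.3: C5 above E4
  R2 @ bar6.0: A3/E4 P5 -> B3/B4 P8 similar
  R3 @ bar6.0: F5 above B4
  R4 @ bar6.0: B3/F5 TT untreated
  R3 @ bar6.1: F5 above B4
  R3 @ bar6.2: F5 above B4
  R3 @ bar6.3: F5 above B4
  R1 @ bar7.0: B3/B4 P8 -> C3/C4 P8 similar
  R2 @ bar7.0: G4/F5 m7 -> A3/E4 P5 similar
  R3 @ bar7.0: E4 above C4
  R7 @ bar7.0: B3->C3 leap 11st
  R7 @ bar7.0: G4->A3 leap 10st
  R7 @ bar7.0: F5->E4 leap 13st
  R7 @ bar7.0: B4->C4 leap 11st
  R8 @ bar7.0: penult P8 not 3rd/6th
  R3 @ bar7.1: E4 above C4
  R3 @ bar7.2: E4 above C4
  R3 @ bar7.3: E4 above C4
  R1 @ bar8.0: A3/E4 P5 -> D4/A4 P5 similar
  R2 @ bar8.0: C3/A3 M6 -> D3/D4 P8 similar
  R2 @ bar8.0: C3/E4 M3 -> D3/A4 P5 similar
  R3 @ bar8.0: A4 above F4
  R3 @ bar8.1: A4 above F4
  R3 @ bar8.2: A4 above F4
  R3 @ bar8.3: A4 above F4
  R6 @ bar8.3: closes on m3

No (58 violations)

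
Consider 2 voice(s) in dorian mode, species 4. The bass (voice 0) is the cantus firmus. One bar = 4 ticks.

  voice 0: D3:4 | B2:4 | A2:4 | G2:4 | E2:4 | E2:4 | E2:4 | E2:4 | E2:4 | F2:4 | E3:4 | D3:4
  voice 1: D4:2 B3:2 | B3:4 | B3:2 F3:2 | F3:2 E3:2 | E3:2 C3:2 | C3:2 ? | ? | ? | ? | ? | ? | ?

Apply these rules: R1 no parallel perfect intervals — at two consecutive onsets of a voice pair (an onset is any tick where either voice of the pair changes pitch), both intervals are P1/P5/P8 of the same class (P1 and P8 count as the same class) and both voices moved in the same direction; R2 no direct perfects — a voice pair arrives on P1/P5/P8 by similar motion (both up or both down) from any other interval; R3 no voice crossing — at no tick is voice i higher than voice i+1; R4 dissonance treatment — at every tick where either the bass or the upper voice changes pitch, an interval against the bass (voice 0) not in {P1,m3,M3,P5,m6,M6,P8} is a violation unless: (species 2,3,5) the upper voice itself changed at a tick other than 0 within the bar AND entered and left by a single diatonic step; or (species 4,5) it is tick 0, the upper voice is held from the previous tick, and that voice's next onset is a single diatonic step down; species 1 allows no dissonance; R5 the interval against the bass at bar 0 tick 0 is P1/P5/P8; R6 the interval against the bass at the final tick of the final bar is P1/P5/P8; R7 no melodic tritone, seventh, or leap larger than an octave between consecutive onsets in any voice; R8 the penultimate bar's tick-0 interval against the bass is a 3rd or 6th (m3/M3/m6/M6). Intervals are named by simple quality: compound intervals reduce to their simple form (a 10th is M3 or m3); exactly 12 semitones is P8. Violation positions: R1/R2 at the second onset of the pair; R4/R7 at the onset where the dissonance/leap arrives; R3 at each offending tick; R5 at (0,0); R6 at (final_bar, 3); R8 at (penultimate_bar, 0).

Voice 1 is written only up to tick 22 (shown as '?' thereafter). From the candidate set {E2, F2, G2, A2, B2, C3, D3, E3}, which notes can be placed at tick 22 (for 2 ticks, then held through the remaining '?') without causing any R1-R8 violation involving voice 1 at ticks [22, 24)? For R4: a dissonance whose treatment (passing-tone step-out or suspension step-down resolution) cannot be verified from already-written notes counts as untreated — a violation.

E2: legal
F2: violates R4
G2: legal
A2: violates R4
B2: legal
C3: legal
D3: violates R4
E3: legal

{B2, C3, E2, E3, G2}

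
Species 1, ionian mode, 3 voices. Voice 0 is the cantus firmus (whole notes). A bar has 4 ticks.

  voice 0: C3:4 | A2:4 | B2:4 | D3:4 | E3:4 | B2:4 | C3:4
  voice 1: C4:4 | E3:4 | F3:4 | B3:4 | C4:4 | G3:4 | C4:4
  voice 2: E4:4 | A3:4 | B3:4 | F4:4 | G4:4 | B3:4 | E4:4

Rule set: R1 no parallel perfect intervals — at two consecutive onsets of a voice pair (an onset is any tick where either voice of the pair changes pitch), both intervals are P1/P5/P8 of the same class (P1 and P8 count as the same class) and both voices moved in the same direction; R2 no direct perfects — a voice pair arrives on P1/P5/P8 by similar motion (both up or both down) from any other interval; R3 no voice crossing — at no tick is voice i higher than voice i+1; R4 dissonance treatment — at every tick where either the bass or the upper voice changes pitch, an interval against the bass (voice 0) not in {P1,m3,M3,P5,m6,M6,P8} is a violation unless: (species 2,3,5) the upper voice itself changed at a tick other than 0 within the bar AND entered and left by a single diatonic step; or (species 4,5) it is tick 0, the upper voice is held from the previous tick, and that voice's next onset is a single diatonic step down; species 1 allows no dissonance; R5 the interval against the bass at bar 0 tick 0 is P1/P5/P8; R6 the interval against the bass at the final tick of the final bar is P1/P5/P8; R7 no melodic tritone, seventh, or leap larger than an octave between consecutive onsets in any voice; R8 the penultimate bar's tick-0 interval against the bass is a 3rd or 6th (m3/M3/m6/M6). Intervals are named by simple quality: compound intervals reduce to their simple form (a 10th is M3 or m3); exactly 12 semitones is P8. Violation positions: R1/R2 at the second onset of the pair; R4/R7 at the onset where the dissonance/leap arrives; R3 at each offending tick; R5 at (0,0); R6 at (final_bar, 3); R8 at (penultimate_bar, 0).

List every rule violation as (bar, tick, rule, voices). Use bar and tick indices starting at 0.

(0, 0, R5, (0, 2))
(1, 0, R2, (0, 1))
(1, 0, R2, (0, 2))
(2, 0, R1, (0, 2))
(2, 0, R4, (0, 1))
(3, 0, R7, (1,))
(3, 0, R7, (2,))
(4, 0, R2, (1, 2))
(5, 0, R2, (0, 2))
(5, 0, R8, (0, 2))
(6, 0, R2, (0, 1))
(6, 3, R6, (0, 2))

bar 0: v0=C3 v1=C4 v2=E4 downbeat M3
bar 1: v0=A2 v1=E3 v2=A3 downbeat P8
bar 2: v0=B2 v1=F3 v2=B3 downbeat P8
bar 3: v0=D3 v1=B3 v2=F4 downbeat m3
bar 4: v0=E3 v1=C4 v2=G4 downbeat m3
bar 5: v0=B2 v1=G3 v2=B3 downbeat P8
bar 6: v0=C3 v1=C4 v2=E4 downbeat M3
  -> R5 @ bar 0 tick 0 v(0, 2): opens on M3
  -> R2 @ bar 1 tick 0 v(0, 1): C3/C4 P8 -> A2/E3 P5 similar
  -> R2 @ bar 1 tick 0 v(0, 2): C3/E4 M3 -> A2/A3 P8 similar
  -> R1 @ bar 2 tick 0 v(0, 2): A2/A3 P8 -> B2/B3 P8 similar
  -> R4 @ bar 2 tick 0 v(0, 1): B2/F3 TT untreated
  -> R7 @ bar 3 tick 0 v(1,): F3->B3 leap 6st
  -> R7 @ bar 3 tick 0 v(2,): B3->F4 leap 6st
  -> R2 @ bar 4 tick 0 v(1, 2): B3/F4 TT -> C4/G4 P5 similar
  -> R2 @ bar 5 tick 0 v(0, 2): E3/G4 m3 -> B2/B3 P8 similar
  -> R8 @ bar 5 tick 0 v(0, 2): penult P8 not 3rd/6th
  -> R2 @ bar 6 tick 0 v(0, 1): B2/G3 m6 -> C3/C4 P8 similar
  -> R6 @ bar 6 tick 3 v(0, 2): closes on M3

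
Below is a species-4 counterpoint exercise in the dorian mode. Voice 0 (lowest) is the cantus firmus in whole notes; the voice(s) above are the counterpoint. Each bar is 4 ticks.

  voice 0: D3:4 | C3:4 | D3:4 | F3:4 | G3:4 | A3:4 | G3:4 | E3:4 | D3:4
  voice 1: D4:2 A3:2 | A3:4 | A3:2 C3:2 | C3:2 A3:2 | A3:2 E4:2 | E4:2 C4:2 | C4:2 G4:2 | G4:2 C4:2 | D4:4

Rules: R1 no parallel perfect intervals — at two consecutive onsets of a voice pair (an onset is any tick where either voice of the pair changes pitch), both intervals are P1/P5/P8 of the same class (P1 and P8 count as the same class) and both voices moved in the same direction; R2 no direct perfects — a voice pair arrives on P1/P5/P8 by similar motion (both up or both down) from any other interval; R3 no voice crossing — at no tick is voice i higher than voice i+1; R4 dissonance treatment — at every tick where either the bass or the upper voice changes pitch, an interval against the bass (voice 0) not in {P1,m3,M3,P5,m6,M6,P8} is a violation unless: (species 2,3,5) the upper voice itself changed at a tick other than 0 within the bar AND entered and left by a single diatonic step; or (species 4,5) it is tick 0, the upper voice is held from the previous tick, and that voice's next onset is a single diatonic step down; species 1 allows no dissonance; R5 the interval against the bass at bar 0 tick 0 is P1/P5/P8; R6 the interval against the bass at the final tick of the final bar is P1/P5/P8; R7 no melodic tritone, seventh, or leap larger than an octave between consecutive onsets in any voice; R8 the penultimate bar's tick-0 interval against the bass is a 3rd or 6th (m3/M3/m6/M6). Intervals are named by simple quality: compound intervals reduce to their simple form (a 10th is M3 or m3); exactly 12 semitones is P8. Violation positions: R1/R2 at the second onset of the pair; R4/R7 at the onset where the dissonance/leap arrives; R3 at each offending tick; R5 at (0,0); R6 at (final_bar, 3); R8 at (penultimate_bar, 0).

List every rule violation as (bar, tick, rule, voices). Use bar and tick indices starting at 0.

bar 0: v0=D3 v1=D4 downbeat P8
bar 1: v0=C3 v1=A3 downbeat M6
bar 2: v0=D3 v1=A3 downbeat P5
bar 3: v0=F3 v1=C3 downbeat P4
bar 4: v0=G3 v1=A3 downbeat M2
bar 5: v0=A3 v1=E4 downbeat P5
bar 6: v0=G3 v1=C4 downbeat P4
bar 7: v0=E3 v1=G4 downbeat m3
bar 8: v0=D3 v1=D4 downbeat P8
  -> R3 @ bar 2 tick 2 v(0, 1): D3 above C3
  -> R4 @ bar 2 tick 2 v(0, 1): D3/C3 M2 untreated
  -> R3 @ bar 2 tick 3 v(0, 1): D3 above C3
  -> R3 @ bar 3 tick 0 v(0, 1): F3 above C3
  -> R4 @ bar 3 tick 0 v(0, 1): F3/C3 P4 untreated
  -> R3 @ bar 3 tick 1 v(0, 1): F3 above C3
  -> R4 @ bar 4 tick 0 v(0, 1): G3/A3 M2 untreated
  -> R4 @ bar 6 tick 0 v(0, 1): G3/C4 P4 untreated

(2, 2, R3, (0, 1))
(2, 2, R4, (0, 1))
(2, 3, R3, (0, 1))
(3, 0, R3, (0, 1))
(3, 0, R4, (0, 1))
(3, 1, R3, (0, 1))
(4, 0, R4, (0, 1))
(6, 0, R4, (0, 1))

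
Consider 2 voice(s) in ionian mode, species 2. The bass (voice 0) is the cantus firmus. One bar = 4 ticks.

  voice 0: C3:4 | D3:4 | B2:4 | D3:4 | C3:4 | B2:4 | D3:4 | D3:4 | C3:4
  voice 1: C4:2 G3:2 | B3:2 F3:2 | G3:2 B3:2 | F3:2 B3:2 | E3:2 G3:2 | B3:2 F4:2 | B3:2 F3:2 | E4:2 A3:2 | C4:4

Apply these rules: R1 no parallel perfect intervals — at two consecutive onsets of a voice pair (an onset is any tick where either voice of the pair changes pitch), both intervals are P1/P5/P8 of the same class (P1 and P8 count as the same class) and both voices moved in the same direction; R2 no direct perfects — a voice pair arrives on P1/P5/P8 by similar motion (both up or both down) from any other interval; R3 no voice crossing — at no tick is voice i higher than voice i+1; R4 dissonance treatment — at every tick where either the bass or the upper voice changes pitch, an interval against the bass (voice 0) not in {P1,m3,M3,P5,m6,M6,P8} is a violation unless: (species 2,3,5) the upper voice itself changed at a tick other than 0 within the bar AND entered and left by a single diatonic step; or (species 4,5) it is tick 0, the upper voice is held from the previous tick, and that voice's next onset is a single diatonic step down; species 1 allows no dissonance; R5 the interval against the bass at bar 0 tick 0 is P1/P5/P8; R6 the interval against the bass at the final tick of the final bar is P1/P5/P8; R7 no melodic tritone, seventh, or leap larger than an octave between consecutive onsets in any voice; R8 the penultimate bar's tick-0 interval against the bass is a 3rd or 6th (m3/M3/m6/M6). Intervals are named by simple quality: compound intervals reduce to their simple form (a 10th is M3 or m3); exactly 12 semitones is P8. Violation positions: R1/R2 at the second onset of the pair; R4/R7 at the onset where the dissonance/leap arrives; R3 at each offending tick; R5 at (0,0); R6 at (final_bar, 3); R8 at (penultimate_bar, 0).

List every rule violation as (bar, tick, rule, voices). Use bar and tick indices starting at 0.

bar 0: v0=C3 v1=C4 downbeat P8
bar 1: v0=D3 v1=B3 downbeat M6
bar 2: v0=B2 v1=G3 downbeat m6
bar 3: v0=D3 v1=F3 downbeat m3
bar 4: v0=C3 v1=E3 downbeat M3
bar 5: v0=B2 v1=B3 downbeat P8
bar 6: v0=D3 v1=B3 downbeat M6
bar 7: v0=D3 v1=E4 downbeat M2
bar 8: v0=C3 v1=C4 downbeat P8
  -> R7 @ bar 1 tick 2 v(1,): B3->F3 leap 6st
  -> R7 @ bar 3 tick 0 v(1,): B3->F3 leap 6st
  -> R7 @ bar 3 tick 2 v(1,): F3->B3 leap 6st
  -> R4 @ bar 5 tick 2 v(0, 1): B2/F4 TT untreated
  -> R7 @ bar 5 tick 2 v(1,): B3->F4 leap 6st
  -> R7 @ bar 6 tick 0 v(1,): F4->B3 leap 6st
  -> R7 @ bar 6 tick 2 v(1,): B3->F3 leap 6st
  -> R4 @ bar 7 tick 0 v(0, 1): D3/E4 M2 untreated
  -> R7 @ bar 7 tick 0 v(1,): F3->E4 leap 11st
  -> R8 @ bar 7 tick 0 v(0, 1): penult M2 not 3rd/6th

(1, 2, R7, (1,))
(3, 0, R7, (1,))
(3, 2, R7, (1,))
(5, 2, R4, (0, 1))
(5, 2, R7, (1,))
(6, 0, R7, (1,))
(6, 2, R7, (1,))
(7, 0, R4, (0, 1))
(7, 0, R7, (1,))
(7, 0, R8, (0, 1))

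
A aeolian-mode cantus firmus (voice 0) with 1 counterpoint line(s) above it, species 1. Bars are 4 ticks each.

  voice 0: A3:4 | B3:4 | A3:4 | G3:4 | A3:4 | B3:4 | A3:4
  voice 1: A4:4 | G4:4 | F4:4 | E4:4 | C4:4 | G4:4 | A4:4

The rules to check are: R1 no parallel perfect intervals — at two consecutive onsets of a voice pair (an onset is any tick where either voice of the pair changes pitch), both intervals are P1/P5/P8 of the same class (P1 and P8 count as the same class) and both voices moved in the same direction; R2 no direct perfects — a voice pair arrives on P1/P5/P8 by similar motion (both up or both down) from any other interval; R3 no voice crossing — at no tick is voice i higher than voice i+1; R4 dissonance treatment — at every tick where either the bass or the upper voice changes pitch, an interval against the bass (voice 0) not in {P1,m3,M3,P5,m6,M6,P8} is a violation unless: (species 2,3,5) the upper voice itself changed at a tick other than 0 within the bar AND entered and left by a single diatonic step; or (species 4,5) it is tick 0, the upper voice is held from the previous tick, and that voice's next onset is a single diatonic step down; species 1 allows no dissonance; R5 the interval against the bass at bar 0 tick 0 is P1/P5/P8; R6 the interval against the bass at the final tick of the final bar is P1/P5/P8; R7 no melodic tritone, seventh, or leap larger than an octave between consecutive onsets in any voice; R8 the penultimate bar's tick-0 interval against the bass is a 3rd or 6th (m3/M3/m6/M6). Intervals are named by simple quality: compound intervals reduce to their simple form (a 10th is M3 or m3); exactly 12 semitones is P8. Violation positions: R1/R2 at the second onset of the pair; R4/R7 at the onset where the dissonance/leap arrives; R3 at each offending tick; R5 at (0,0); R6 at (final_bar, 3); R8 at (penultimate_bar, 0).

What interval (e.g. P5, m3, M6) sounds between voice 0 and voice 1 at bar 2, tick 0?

m6

voice 0=A3 voice 1=F4 -> m6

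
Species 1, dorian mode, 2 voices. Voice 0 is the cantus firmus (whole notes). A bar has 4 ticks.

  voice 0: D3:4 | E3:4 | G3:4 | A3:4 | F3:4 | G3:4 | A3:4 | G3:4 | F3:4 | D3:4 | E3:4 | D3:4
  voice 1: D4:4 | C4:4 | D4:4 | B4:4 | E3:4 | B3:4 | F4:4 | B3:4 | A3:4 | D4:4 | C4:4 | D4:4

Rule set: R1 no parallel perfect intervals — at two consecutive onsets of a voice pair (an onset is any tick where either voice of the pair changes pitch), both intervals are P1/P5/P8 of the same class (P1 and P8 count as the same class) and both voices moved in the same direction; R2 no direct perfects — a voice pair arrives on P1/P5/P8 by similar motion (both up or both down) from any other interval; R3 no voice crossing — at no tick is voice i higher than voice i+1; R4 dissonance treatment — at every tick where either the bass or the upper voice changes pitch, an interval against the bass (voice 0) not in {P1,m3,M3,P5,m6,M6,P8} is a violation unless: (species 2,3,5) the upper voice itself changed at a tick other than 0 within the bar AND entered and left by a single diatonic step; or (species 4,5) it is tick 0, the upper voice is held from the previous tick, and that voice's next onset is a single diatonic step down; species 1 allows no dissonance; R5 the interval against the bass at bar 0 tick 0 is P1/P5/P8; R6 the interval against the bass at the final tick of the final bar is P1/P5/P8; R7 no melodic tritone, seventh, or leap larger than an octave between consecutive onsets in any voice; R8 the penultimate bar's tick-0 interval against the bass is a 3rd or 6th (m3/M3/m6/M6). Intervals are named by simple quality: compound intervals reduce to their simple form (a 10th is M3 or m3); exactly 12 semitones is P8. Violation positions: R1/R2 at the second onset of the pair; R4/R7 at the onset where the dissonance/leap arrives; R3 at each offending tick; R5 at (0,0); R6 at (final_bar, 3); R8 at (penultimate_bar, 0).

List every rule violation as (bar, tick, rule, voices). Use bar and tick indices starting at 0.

bar 0: v0=D3 v1=D4 downbeat P8
bar 1: v0=E3 v1=C4 downbeat m6
bar 2: v0=G3 v1=D4 downbeat P5
bar 3: v0=A3 v1=B4 downbeat M2
bar 4: v0=F3 v1=E3 downbeat m2
bar 5: v0=G3 v1=B3 downbeat M3
bar 6: v0=A3 v1=F4 downbeat m6
bar 7: v0=G3 v1=B3 downbeat M3
bar 8: v0=F3 v1=A3 downbeat M3
bar 9: v0=D3 v1=D4 downbeat P8
bar 10: v0=E3 v1=C4 downbeat m6
bar 11: v0=D3 v1=D4 downbeat P8
  -> R2 @ bar 2 tick 0 v(0, 1): E3/C4 m6 -> G3/D4 P5 similar
  -> R4 @ bar 3 tick 0 v(0, 1): A3/B4 M2 untreated
  -> R3 @ bar 4 tick 0 v(0, 1): F3 above E3
  -> R4 @ bar 4 tick 0 v(0, 1): F3/E3 m2 untreated
  -> R7 @ bar 4 tick 0 v(1,): B4->E3 leap 19st
  -> R3 @ bar 4 tick 1 v(0, 1): F3 above E3
  -> R3 @ bar 4 tick 2 v(0, 1): F3 above E3
  -> R3 @ bar 4 tick 3 v(0, 1): F3 above E3
  -> R7 @ bar 6 tick 0 v(1,): B3->F4 leap 6st
  -> R7 @ bar 7 tick 0 v(1,): F4->B3 leap 6st

(2, 0, R2, (0, 1))
(3, 0, R4, (0, 1))
(4, 0, R3, (0, 1))
(4, 0, R4, (0, 1))
(4, 0, R7, (1,))
(4, 1, R3, (0, 1))
(4, 2, R3, (0, 1))
(4, 3, R3, (0, 1))
(6, 0, R7, (1,))
(7, 0, R7, (1,))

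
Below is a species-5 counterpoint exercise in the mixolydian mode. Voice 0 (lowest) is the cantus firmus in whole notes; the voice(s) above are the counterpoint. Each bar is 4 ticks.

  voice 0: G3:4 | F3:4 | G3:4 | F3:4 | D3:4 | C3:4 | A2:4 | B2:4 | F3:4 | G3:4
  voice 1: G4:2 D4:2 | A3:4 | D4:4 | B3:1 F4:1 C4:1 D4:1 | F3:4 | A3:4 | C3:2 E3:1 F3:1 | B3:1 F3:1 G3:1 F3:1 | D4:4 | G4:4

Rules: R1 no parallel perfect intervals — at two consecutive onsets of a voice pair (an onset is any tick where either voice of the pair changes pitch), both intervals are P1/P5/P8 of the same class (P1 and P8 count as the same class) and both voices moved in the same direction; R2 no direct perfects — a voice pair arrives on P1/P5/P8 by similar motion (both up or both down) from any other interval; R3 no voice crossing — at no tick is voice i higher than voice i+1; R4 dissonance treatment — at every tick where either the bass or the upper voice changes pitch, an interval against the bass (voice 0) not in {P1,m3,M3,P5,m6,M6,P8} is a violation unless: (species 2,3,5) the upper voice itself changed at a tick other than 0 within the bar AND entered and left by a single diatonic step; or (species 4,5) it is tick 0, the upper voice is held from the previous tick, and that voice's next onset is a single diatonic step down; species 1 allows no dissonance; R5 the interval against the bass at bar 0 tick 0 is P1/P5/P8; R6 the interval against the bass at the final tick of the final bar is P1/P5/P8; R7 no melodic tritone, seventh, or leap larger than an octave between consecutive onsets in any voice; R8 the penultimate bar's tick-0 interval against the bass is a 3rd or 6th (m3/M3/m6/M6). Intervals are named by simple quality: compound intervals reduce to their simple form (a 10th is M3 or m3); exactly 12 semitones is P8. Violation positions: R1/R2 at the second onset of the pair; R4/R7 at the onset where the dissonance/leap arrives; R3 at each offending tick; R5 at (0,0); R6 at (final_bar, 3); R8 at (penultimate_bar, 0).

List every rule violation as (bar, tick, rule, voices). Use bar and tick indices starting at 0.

bar 0: v0=G3 v1=G4 downbeat P8
bar 1: v0=F3 v1=A3 downbeat M3
bar 2: v0=G3 v1=D4 downbeat P5
bar 3: v0=F3 v1=B3 downbeat TT
bar 4: v0=D3 v1=F3 downbeat m3
bar 5: v0=C3 v1=A3 downbeat M6
bar 6: v0=A2 v1=C3 downbeat m3
bar 7: v0=B2 v1=B3 downbeat P8
bar 8: v0=F3 v1=D4 downbeat M6
bar 9: v0=G3 v1=G4 downbeat P8
  -> R2 @ bar 2 tick 0 v(0, 1): F3/A3 M3 -> G3/D4 P5 similar
  -> R4 @ bar 3 tick 0 v(0, 1): F3/B3 TT untreated
  -> R7 @ bar 3 tick 1 v(1,): B3->F4 leap 6st
  -> R2 @ bar 7 tick 0 v(0, 1): A2/F3 m6 -> B2/B3 P8 similar
  -> R7 @ bar 7 tick 0 v(1,): F3->B3 leap 6st
  -> R4 @ bar 7 tick 1 v(0, 1): B2/F3 TT untreated
  -> R7 @ bar 7 tick 1 v(1,): B3->F3 leap 6st
  -> R4 @ bar 7 tick 3 v(0, 1): B2/F3 TT untreated
  -> R7 @ bar 8 tick 0 v(0,): B2->F3 leap 6st
  -> R2 @ bar 9 tick 0 v(0, 1): F3/D4 M6 -> G3/G4 P8 similar

(2, 0, R2, (0, 1))
(3, 0, R4, (0, 1))
(3, 1, R7, (1,))
(7, 0, R2, (0, 1))
(7, 0, R7, (1,))
(7, 1, R4, (0, 1))
(7, 1, R7, (1,))
(7, 3, R4, (0, 1))
(8, 0, R7, (0,))
(9, 0, R2, (0, 1))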